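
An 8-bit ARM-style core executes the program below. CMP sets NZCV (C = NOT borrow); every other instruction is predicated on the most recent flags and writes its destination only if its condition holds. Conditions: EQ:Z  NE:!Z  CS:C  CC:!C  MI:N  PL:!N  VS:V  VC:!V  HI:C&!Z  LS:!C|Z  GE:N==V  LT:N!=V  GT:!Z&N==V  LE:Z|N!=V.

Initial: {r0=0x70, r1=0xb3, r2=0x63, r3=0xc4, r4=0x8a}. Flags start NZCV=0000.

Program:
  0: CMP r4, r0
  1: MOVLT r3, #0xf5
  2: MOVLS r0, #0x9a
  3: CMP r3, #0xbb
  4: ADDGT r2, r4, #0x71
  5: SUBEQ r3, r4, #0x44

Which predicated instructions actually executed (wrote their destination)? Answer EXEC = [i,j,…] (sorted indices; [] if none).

EXEC = [1,4]

[0] flags=0011 → (cmp)
[1] flags=0011 LT?T → r3=0xf5
[2] flags=0011 LS?F → skip
[3] flags=0010 → (cmp)
[4] flags=0010 GT?T → r2=0xfb
[5] flags=0010 EQ?F → skip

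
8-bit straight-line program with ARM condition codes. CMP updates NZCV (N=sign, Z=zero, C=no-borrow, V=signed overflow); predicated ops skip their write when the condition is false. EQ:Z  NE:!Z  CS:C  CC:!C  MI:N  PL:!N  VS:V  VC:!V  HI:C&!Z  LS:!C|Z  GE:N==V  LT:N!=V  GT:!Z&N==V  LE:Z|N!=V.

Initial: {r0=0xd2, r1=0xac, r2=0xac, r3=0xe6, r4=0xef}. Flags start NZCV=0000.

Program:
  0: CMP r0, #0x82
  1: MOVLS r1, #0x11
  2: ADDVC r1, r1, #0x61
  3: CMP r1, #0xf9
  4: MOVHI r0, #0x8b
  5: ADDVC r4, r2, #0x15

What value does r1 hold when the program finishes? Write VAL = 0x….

VAL = 0x0d

[0] flags=0010 → (cmp)
[1] flags=0010 LS?F → skip
[2] flags=0010 VC?T → r1=0x0d
[3] flags=0000 → (cmp)
[4] flags=0000 HI?F → skip
[5] flags=0000 VC?T → r4=0xc1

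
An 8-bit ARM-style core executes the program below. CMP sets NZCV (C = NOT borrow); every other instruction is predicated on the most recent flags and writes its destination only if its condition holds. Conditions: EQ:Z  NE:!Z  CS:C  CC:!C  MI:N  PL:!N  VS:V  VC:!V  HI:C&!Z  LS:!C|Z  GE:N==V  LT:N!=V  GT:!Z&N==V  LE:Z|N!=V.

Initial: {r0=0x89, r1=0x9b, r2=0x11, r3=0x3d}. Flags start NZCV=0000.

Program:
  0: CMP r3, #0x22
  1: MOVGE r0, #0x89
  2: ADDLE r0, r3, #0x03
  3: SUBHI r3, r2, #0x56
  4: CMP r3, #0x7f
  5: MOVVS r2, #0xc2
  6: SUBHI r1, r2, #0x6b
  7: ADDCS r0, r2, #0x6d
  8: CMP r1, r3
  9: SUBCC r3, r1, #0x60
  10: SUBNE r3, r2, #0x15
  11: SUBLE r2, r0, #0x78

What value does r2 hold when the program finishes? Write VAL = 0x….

[0] flags=0010 → (cmp)
[1] flags=0010 GE?T → r0=0x89
[2] flags=0010 LE?F → skip
[3] flags=0010 HI?T → r3=0xbb
[4] flags=0011 → (cmp)
[5] flags=0011 VS?T → r2=0xc2
[6] flags=0011 HI?T → r1=0x57
[7] flags=0011 CS?T → r0=0x2f
[8] flags=1001 → (cmp)
[9] flags=1001 CC?T → r3=0xf7
[10] flags=1001 NE?T → r3=0xad
[11] flags=1001 LE?F → skip

VAL = 0xc2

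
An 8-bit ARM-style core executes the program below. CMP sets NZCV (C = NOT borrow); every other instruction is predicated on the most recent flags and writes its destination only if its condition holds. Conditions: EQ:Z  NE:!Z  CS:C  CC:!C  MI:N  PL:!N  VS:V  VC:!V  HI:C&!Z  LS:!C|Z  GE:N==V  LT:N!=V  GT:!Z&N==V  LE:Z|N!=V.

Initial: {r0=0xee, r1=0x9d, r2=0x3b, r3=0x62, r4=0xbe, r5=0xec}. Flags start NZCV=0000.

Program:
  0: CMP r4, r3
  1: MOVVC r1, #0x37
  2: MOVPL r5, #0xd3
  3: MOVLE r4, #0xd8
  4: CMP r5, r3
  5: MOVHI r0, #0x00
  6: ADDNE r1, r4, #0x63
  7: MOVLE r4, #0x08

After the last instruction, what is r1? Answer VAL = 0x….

VAL = 0x3b

[0] flags=0011 → (cmp)
[1] flags=0011 VC?F → skip
[2] flags=0011 PL?T → r5=0xd3
[3] flags=0011 LE?T → r4=0xd8
[4] flags=0011 → (cmp)
[5] flags=0011 HI?T → r0=0x00
[6] flags=0011 NE?T → r1=0x3b
[7] flags=0011 LE?T → r4=0x08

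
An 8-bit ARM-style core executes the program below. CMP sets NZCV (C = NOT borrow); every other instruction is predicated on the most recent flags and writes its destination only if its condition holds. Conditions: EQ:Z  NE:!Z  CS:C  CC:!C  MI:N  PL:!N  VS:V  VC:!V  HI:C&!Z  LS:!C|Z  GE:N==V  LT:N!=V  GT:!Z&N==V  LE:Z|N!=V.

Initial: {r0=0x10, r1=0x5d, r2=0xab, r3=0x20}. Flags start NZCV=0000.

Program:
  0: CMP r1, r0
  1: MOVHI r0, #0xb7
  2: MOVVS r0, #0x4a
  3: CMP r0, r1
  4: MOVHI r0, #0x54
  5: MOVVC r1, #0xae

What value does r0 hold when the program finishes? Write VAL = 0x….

[0] flags=0010 → (cmp)
[1] flags=0010 HI?T → r0=0xb7
[2] flags=0010 VS?F → skip
[3] flags=0011 → (cmp)
[4] flags=0011 HI?T → r0=0x54
[5] flags=0011 VC?F → skip

VAL = 0x54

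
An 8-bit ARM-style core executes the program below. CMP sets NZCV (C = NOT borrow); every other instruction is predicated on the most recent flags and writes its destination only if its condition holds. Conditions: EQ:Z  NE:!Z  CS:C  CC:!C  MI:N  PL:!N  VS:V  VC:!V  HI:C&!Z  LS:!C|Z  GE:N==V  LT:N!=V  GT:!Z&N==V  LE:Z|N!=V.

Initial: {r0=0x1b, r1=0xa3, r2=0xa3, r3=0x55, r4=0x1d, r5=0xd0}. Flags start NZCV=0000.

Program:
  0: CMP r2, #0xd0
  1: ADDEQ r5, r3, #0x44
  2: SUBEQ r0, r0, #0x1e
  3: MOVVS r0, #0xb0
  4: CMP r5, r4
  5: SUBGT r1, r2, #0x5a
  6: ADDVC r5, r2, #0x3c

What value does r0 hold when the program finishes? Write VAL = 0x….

VAL = 0x1b

[0] flags=1000 → (cmp)
[1] flags=1000 EQ?F → skip
[2] flags=1000 EQ?F → skip
[3] flags=1000 VS?F → skip
[4] flags=1010 → (cmp)
[5] flags=1010 GT?F → skip
[6] flags=1010 VC?T → r5=0xdf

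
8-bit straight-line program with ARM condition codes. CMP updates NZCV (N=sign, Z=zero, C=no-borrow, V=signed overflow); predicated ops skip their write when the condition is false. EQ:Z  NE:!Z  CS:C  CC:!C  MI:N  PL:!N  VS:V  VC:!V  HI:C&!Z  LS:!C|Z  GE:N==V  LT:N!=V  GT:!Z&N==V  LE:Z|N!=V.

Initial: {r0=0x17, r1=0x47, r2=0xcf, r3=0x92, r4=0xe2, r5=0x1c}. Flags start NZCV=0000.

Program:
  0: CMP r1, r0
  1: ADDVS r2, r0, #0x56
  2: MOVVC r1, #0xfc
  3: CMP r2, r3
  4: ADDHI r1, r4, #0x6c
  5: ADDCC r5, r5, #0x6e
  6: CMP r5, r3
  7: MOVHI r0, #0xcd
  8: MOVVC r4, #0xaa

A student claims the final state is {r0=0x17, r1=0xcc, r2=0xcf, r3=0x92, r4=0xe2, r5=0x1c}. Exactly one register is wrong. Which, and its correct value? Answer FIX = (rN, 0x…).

FIX = (r1, 0x4e)

[0] flags=0010 → (cmp)
[1] flags=0010 VS?F → skip
[2] flags=0010 VC?T → r1=0xfc
[3] flags=0010 → (cmp)
[4] flags=0010 HI?T → r1=0x4e
[5] flags=0010 CC?F → skip
[6] flags=1001 → (cmp)
[7] flags=1001 HI?F → skip
[8] flags=1001 VC?F → skip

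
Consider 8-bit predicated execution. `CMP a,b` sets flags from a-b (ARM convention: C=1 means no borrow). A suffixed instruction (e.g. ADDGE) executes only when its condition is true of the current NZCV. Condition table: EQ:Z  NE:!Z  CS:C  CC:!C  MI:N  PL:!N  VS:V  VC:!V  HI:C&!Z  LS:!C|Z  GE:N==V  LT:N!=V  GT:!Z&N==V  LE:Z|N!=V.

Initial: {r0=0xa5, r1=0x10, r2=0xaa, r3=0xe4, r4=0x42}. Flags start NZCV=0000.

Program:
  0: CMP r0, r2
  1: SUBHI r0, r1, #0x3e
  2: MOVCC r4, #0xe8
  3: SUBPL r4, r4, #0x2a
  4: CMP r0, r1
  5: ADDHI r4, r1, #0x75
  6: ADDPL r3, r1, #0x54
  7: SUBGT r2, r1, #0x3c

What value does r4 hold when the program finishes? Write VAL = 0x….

VAL = 0x85

0: ✓ CMP  NZCV=1000
1: · SUBHI
2: ✓ MOVCC  r4←0xe8
3: · SUBPL
4: ✓ CMP  NZCV=1010
5: ✓ ADDHI  r4←0x85
6: · ADDPL
7: · SUBGT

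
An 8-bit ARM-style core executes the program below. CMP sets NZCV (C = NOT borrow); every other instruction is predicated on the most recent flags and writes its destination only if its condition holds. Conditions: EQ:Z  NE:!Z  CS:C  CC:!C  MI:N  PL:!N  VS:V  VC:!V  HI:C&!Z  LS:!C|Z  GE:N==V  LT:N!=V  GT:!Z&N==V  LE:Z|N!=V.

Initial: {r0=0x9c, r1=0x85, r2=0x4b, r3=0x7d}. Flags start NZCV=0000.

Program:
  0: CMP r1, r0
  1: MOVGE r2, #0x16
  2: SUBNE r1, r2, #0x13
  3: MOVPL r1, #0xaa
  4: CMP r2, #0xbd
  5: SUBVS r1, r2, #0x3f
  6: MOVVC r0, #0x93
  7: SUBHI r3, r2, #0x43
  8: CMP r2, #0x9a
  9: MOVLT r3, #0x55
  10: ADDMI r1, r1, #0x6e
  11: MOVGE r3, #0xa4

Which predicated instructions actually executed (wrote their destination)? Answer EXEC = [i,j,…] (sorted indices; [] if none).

0: ✓ CMP  NZCV=1000
1: · MOVGE
2: ✓ SUBNE  r1←0x38
3: · MOVPL
4: ✓ CMP  NZCV=1001
5: ✓ SUBVS  r1←0x0c
6: · MOVVC
7: · SUBHI
8: ✓ CMP  NZCV=1001
9: · MOVLT
10: ✓ ADDMI  r1←0x7a
11: ✓ MOVGE  r3←0xa4

EXEC = [2,5,10,11]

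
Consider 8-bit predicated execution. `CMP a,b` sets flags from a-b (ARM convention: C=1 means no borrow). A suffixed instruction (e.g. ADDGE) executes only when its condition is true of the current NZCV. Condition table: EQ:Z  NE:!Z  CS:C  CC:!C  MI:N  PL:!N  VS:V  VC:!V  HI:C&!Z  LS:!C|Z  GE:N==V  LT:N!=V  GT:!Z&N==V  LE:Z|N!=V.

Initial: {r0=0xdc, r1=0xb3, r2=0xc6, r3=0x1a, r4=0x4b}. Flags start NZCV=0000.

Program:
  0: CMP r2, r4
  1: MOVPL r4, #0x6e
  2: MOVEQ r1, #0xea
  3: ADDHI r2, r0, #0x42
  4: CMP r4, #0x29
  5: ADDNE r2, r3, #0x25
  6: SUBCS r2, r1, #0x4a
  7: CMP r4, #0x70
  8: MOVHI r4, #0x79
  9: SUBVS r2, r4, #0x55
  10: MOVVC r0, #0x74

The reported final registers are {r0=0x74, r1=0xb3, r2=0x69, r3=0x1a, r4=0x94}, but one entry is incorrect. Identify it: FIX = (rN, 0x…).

[0] flags=0011 → (cmp)
[1] flags=0011 PL?T → r4=0x6e
[2] flags=0011 EQ?F → skip
[3] flags=0011 HI?T → r2=0x1e
[4] flags=0010 → (cmp)
[5] flags=0010 NE?T → r2=0x3f
[6] flags=0010 CS?T → r2=0x69
[7] flags=1000 → (cmp)
[8] flags=1000 HI?F → skip
[9] flags=1000 VS?F → skip
[10] flags=1000 VC?T → r0=0x74

FIX = (r4, 0x6e)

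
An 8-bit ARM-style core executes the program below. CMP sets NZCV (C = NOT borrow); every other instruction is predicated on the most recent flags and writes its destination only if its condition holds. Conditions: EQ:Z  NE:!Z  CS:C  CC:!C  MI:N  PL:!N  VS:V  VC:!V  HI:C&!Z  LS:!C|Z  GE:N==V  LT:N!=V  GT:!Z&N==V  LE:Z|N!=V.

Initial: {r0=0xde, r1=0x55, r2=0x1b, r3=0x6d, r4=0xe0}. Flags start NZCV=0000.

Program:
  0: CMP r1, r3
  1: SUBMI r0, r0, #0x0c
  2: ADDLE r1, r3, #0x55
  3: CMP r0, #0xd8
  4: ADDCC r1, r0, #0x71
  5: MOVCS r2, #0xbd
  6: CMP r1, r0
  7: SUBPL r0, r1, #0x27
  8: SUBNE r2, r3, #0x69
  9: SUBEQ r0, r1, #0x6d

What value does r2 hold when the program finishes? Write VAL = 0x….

0: ✓ CMP  NZCV=1000
1: ✓ SUBMI  r0←0xd2
2: ✓ ADDLE  r1←0xc2
3: ✓ CMP  NZCV=1000
4: ✓ ADDCC  r1←0x43
5: · MOVCS
6: ✓ CMP  NZCV=0000
7: ✓ SUBPL  r0←0x1c
8: ✓ SUBNE  r2←0x04
9: · SUBEQ

VAL = 0x04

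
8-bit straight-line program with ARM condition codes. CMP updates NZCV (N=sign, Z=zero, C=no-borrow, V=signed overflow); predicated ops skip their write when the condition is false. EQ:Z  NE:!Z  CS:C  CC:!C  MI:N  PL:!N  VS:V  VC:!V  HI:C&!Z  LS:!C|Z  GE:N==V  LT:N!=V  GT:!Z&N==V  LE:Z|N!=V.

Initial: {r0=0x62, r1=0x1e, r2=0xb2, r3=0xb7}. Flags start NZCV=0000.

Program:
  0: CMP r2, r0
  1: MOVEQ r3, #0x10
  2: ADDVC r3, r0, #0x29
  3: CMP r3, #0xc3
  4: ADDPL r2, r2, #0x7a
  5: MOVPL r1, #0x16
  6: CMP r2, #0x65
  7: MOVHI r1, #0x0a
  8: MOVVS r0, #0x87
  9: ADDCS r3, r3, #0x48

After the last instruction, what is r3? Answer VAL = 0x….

VAL = 0xff

[0] flags=0011 → (cmp)
[1] flags=0011 EQ?F → skip
[2] flags=0011 VC?F → skip
[3] flags=1000 → (cmp)
[4] flags=1000 PL?F → skip
[5] flags=1000 PL?F → skip
[6] flags=0011 → (cmp)
[7] flags=0011 HI?T → r1=0x0a
[8] flags=0011 VS?T → r0=0x87
[9] flags=0011 CS?T → r3=0xff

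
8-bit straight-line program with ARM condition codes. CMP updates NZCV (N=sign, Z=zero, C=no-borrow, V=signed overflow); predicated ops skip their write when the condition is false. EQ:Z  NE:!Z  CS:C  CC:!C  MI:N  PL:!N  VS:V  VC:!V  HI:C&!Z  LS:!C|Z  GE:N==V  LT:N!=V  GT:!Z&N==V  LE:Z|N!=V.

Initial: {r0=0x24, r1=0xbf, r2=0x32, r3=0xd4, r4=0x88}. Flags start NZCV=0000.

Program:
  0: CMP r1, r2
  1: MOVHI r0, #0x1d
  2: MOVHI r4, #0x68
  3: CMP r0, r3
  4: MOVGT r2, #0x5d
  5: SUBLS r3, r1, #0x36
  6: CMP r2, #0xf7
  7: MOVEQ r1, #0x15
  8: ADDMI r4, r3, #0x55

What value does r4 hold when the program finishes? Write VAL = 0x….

[0] flags=1010 → (cmp)
[1] flags=1010 HI?T → r0=0x1d
[2] flags=1010 HI?T → r4=0x68
[3] flags=0000 → (cmp)
[4] flags=0000 GT?T → r2=0x5d
[5] flags=0000 LS?T → r3=0x89
[6] flags=0000 → (cmp)
[7] flags=0000 EQ?F → skip
[8] flags=0000 MI?F → skip

VAL = 0x68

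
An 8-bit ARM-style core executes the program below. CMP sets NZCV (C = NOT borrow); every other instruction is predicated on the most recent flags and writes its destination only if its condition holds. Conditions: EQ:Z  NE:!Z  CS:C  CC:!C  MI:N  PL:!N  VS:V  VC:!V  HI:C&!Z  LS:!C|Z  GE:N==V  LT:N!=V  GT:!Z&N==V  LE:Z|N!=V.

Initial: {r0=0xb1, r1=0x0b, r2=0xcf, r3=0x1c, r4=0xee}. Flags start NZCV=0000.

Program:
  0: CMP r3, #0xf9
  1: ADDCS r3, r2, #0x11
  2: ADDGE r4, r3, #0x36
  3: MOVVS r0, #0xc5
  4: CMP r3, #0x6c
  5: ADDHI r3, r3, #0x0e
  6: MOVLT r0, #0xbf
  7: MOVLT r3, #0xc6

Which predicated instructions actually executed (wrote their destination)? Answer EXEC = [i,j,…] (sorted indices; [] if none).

EXEC = [2,6,7]

[0] flags=0000 → (cmp)
[1] flags=0000 CS?F → skip
[2] flags=0000 GE?T → r4=0x52
[3] flags=0000 VS?F → skip
[4] flags=1000 → (cmp)
[5] flags=1000 HI?F → skip
[6] flags=1000 LT?T → r0=0xbf
[7] flags=1000 LT?T → r3=0xc6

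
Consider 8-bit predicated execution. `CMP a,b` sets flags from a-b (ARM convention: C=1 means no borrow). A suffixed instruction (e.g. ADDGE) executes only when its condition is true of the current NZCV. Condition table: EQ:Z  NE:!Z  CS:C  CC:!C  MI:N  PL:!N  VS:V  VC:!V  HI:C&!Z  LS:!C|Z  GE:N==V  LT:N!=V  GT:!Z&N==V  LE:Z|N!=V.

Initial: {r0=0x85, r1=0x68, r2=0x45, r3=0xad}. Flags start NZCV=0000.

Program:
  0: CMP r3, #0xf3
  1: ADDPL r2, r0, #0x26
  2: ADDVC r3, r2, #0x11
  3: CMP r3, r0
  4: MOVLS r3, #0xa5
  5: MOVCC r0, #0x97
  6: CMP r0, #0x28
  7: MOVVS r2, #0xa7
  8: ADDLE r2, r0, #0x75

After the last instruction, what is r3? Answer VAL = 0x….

VAL = 0xa5

0: ✓ CMP  NZCV=1000
1: · ADDPL
2: ✓ ADDVC  r3←0x56
3: ✓ CMP  NZCV=1001
4: ✓ MOVLS  r3←0xa5
5: ✓ MOVCC  r0←0x97
6: ✓ CMP  NZCV=0011
7: ✓ MOVVS  r2←0xa7
8: ✓ ADDLE  r2←0x0c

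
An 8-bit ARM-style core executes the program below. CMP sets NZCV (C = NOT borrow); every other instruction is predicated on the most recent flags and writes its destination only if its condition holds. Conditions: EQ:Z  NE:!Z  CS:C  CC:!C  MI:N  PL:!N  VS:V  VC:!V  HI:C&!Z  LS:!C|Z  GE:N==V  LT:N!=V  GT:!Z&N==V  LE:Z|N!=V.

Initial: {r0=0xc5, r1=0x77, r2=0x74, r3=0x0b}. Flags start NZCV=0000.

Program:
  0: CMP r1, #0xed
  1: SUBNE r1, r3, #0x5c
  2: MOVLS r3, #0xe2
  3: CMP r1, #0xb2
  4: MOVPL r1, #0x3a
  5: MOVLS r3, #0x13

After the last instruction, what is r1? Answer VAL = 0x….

VAL = 0xaf

[0] flags=1001 → (cmp)
[1] flags=1001 NE?T → r1=0xaf
[2] flags=1001 LS?T → r3=0xe2
[3] flags=1000 → (cmp)
[4] flags=1000 PL?F → skip
[5] flags=1000 LS?T → r3=0x13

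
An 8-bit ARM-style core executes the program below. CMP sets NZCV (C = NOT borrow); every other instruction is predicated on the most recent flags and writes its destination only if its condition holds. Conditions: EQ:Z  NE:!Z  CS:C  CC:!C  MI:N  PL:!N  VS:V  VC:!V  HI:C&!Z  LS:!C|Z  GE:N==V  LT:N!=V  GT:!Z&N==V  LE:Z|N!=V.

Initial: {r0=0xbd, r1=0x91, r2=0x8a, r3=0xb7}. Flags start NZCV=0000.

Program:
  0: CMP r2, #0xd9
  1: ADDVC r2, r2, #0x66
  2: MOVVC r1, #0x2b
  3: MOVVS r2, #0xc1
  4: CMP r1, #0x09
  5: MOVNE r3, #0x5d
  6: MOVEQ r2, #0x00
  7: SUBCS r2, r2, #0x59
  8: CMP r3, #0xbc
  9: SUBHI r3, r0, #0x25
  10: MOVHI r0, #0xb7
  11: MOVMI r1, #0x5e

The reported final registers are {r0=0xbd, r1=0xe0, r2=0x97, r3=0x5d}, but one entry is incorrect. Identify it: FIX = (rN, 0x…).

FIX = (r1, 0x5e)

[0] flags=1000 → (cmp)
[1] flags=1000 VC?T → r2=0xf0
[2] flags=1000 VC?T → r1=0x2b
[3] flags=1000 VS?F → skip
[4] flags=0010 → (cmp)
[5] flags=0010 NE?T → r3=0x5d
[6] flags=0010 EQ?F → skip
[7] flags=0010 CS?T → r2=0x97
[8] flags=1001 → (cmp)
[9] flags=1001 HI?F → skip
[10] flags=1001 HI?F → skip
[11] flags=1001 MI?T → r1=0x5e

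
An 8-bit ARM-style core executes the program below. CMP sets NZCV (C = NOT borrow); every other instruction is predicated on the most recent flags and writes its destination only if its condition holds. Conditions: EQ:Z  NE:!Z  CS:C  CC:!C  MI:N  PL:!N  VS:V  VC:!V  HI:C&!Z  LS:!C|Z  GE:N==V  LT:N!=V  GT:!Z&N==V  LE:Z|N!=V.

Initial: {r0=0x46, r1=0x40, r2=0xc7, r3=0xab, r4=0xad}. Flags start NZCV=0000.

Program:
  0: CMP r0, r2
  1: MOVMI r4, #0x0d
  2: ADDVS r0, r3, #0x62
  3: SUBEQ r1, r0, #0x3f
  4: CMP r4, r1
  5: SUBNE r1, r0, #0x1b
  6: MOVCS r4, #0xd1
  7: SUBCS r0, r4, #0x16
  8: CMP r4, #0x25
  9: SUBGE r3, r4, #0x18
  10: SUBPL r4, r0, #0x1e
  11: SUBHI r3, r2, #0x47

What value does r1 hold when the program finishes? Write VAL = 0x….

VAL = 0x2b

0: ✓ CMP  NZCV=0000
1: · MOVMI
2: · ADDVS
3: · SUBEQ
4: ✓ CMP  NZCV=0011
5: ✓ SUBNE  r1←0x2b
6: ✓ MOVCS  r4←0xd1
7: ✓ SUBCS  r0←0xbb
8: ✓ CMP  NZCV=1010
9: · SUBGE
10: · SUBPL
11: ✓ SUBHI  r3←0x80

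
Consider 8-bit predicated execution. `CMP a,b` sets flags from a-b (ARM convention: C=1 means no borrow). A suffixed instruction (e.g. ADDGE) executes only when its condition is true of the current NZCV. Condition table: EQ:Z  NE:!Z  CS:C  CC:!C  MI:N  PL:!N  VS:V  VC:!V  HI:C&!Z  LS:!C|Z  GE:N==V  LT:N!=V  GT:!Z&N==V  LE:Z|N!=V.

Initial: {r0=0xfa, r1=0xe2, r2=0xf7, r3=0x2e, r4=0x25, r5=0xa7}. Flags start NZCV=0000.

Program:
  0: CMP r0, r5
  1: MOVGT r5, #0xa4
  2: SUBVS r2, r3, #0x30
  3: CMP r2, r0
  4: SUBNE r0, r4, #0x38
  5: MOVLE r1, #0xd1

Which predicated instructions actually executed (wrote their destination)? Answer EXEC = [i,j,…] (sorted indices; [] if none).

0: ✓ CMP  NZCV=0010
1: ✓ MOVGT  r5←0xa4
2: · SUBVS
3: ✓ CMP  NZCV=1000
4: ✓ SUBNE  r0←0xed
5: ✓ MOVLE  r1←0xd1

EXEC = [1,4,5]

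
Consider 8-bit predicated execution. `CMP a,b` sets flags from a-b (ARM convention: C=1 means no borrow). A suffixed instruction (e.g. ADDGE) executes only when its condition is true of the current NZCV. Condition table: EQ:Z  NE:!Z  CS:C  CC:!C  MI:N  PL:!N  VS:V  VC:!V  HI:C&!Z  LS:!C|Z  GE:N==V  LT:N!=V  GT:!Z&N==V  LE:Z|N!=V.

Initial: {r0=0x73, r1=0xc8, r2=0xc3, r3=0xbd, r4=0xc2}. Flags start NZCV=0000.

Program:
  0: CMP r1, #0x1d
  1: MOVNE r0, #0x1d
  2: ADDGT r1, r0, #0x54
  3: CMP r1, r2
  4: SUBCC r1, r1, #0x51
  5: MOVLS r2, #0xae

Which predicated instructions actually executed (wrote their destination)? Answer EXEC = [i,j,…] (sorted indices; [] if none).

EXEC = [1]

[0] flags=1010 → (cmp)
[1] flags=1010 NE?T → r0=0x1d
[2] flags=1010 GT?F → skip
[3] flags=0010 → (cmp)
[4] flags=0010 CC?F → skip
[5] flags=0010 LS?F → skip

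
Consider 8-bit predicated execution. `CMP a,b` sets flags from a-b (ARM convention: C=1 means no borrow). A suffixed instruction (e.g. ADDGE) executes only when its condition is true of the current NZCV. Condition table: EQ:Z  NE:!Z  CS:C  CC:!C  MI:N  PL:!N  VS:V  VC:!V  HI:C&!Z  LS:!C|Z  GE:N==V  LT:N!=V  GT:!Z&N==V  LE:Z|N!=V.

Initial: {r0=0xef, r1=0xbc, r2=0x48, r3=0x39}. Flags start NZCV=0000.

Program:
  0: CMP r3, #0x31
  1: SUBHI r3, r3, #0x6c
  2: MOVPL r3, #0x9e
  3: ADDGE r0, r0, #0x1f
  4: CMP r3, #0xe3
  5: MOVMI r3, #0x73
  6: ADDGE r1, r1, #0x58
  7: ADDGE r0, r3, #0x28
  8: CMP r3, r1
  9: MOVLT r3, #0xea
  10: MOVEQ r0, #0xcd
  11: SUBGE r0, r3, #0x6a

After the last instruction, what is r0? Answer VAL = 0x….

0: ✓ CMP  NZCV=0010
1: ✓ SUBHI  r3←0xcd
2: ✓ MOVPL  r3←0x9e
3: ✓ ADDGE  r0←0x0e
4: ✓ CMP  NZCV=1000
5: ✓ MOVMI  r3←0x73
6: · ADDGE
7: · ADDGE
8: ✓ CMP  NZCV=1001
9: · MOVLT
10: · MOVEQ
11: ✓ SUBGE  r0←0x09

VAL = 0x09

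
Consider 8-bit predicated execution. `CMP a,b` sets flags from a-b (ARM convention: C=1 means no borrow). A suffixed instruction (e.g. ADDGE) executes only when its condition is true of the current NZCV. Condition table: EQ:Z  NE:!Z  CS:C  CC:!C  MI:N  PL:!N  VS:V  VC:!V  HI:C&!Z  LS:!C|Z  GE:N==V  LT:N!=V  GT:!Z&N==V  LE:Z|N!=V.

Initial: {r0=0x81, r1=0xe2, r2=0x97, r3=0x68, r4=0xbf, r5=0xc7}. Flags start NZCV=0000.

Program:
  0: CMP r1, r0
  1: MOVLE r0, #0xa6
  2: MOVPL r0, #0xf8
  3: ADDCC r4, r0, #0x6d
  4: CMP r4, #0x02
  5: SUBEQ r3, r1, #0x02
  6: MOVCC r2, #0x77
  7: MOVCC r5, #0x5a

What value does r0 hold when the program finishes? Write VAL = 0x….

[0] flags=0010 → (cmp)
[1] flags=0010 LE?F → skip
[2] flags=0010 PL?T → r0=0xf8
[3] flags=0010 CC?F → skip
[4] flags=1010 → (cmp)
[5] flags=1010 EQ?F → skip
[6] flags=1010 CC?F → skip
[7] flags=1010 CC?F → skip

VAL = 0xf8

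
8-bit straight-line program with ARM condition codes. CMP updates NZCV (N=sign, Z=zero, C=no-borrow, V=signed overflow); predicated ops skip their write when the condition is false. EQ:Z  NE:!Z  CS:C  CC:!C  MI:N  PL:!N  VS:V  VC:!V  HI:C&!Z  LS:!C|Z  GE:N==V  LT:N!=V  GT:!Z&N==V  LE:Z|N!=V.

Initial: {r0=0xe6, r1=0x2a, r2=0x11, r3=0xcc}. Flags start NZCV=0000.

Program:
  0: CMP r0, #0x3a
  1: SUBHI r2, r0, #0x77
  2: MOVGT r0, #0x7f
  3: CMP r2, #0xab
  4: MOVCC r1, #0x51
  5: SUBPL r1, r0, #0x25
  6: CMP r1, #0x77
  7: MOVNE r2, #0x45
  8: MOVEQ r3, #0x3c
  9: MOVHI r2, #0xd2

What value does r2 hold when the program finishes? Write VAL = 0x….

VAL = 0x45

0: ✓ CMP  NZCV=1010
1: ✓ SUBHI  r2←0x6f
2: · MOVGT
3: ✓ CMP  NZCV=1001
4: ✓ MOVCC  r1←0x51
5: · SUBPL
6: ✓ CMP  NZCV=1000
7: ✓ MOVNE  r2←0x45
8: · MOVEQ
9: · MOVHI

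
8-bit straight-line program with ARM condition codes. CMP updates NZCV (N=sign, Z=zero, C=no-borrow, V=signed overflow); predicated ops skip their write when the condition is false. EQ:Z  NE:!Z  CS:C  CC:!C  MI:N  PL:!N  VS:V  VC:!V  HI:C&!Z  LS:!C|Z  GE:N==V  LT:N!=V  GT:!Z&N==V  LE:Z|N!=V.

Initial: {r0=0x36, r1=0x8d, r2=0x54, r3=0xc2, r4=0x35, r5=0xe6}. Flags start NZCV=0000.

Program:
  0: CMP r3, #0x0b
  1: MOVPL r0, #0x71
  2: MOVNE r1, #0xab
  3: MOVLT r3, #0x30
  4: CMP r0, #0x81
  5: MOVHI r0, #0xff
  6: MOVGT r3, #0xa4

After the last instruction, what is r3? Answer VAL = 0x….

[0] flags=1010 → (cmp)
[1] flags=1010 PL?F → skip
[2] flags=1010 NE?T → r1=0xab
[3] flags=1010 LT?T → r3=0x30
[4] flags=1001 → (cmp)
[5] flags=1001 HI?F → skip
[6] flags=1001 GT?T → r3=0xa4

VAL = 0xa4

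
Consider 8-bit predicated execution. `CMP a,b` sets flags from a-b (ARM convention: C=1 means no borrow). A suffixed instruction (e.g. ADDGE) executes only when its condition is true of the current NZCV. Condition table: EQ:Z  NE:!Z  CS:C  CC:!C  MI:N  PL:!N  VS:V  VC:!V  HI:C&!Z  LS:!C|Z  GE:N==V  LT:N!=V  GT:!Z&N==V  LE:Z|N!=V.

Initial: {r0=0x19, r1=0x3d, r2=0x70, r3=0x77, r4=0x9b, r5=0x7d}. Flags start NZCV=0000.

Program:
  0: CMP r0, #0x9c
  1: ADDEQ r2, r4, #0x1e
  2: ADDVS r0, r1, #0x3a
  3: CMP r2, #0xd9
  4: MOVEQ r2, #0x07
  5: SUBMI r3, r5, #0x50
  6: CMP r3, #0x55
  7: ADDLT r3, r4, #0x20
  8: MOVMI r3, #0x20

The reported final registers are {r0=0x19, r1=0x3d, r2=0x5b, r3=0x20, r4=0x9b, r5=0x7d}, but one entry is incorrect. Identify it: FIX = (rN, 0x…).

FIX = (r2, 0x70)

0: ✓ CMP  NZCV=0000
1: · ADDEQ
2: · ADDVS
3: ✓ CMP  NZCV=1001
4: · MOVEQ
5: ✓ SUBMI  r3←0x2d
6: ✓ CMP  NZCV=1000
7: ✓ ADDLT  r3←0xbb
8: ✓ MOVMI  r3←0x20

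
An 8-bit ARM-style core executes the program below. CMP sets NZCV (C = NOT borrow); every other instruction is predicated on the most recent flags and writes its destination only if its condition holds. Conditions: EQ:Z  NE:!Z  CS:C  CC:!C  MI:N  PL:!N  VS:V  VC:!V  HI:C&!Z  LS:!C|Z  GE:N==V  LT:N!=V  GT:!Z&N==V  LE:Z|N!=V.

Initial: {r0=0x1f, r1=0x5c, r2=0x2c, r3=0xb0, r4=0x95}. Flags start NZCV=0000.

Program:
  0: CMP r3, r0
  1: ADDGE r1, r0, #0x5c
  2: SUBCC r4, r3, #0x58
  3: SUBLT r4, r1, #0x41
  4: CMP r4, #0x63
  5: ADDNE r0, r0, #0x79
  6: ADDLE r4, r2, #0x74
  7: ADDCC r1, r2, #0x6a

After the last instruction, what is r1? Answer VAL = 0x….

VAL = 0x96

0: ✓ CMP  NZCV=1010
1: · ADDGE
2: · SUBCC
3: ✓ SUBLT  r4←0x1b
4: ✓ CMP  NZCV=1000
5: ✓ ADDNE  r0←0x98
6: ✓ ADDLE  r4←0xa0
7: ✓ ADDCC  r1←0x96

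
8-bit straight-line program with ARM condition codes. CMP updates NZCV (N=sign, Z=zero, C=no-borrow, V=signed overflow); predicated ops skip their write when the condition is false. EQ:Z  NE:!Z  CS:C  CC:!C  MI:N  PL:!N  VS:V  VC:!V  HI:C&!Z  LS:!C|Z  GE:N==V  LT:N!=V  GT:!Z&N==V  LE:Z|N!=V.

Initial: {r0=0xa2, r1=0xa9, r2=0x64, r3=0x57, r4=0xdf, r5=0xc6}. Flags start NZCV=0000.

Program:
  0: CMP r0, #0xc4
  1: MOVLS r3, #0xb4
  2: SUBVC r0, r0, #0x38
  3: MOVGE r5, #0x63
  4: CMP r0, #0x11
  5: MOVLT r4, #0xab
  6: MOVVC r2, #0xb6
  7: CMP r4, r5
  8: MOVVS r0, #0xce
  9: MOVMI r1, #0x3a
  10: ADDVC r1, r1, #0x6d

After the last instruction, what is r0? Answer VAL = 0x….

[0] flags=1000 → (cmp)
[1] flags=1000 LS?T → r3=0xb4
[2] flags=1000 VC?T → r0=0x6a
[3] flags=1000 GE?F → skip
[4] flags=0010 → (cmp)
[5] flags=0010 LT?F → skip
[6] flags=0010 VC?T → r2=0xb6
[7] flags=0010 → (cmp)
[8] flags=0010 VS?F → skip
[9] flags=0010 MI?F → skip
[10] flags=0010 VC?T → r1=0x16

VAL = 0x6a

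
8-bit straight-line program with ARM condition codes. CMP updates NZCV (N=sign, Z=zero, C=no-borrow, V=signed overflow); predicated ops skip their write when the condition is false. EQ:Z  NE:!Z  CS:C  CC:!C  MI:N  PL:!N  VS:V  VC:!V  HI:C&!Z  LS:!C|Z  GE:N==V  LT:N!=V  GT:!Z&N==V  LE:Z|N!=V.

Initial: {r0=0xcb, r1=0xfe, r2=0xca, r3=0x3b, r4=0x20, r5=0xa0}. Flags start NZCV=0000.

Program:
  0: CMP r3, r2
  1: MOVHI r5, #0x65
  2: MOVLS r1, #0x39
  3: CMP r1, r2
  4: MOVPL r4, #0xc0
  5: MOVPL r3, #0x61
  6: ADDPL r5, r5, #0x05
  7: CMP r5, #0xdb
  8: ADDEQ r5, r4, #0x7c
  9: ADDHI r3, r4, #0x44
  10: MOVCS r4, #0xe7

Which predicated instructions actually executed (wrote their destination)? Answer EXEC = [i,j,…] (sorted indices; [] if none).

[0] flags=0000 → (cmp)
[1] flags=0000 HI?F → skip
[2] flags=0000 LS?T → r1=0x39
[3] flags=0000 → (cmp)
[4] flags=0000 PL?T → r4=0xc0
[5] flags=0000 PL?T → r3=0x61
[6] flags=0000 PL?T → r5=0xa5
[7] flags=1000 → (cmp)
[8] flags=1000 EQ?F → skip
[9] flags=1000 HI?F → skip
[10] flags=1000 CS?F → skip

EXEC = [2,4,5,6]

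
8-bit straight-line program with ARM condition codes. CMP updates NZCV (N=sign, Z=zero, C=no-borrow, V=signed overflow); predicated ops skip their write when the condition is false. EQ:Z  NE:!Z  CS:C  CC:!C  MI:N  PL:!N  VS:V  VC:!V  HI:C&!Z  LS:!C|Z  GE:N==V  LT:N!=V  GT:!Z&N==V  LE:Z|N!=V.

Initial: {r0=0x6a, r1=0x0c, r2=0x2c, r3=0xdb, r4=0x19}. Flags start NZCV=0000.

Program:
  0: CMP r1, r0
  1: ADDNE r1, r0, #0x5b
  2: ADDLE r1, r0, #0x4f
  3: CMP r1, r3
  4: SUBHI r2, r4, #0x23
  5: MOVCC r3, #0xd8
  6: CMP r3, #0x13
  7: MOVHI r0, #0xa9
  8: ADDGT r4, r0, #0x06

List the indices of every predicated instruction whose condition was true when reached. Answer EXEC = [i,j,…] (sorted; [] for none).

[0] flags=1000 → (cmp)
[1] flags=1000 NE?T → r1=0xc5
[2] flags=1000 LE?T → r1=0xb9
[3] flags=1000 → (cmp)
[4] flags=1000 HI?F → skip
[5] flags=1000 CC?T → r3=0xd8
[6] flags=1010 → (cmp)
[7] flags=1010 HI?T → r0=0xa9
[8] flags=1010 GT?F → skip

EXEC = [1,2,5,7]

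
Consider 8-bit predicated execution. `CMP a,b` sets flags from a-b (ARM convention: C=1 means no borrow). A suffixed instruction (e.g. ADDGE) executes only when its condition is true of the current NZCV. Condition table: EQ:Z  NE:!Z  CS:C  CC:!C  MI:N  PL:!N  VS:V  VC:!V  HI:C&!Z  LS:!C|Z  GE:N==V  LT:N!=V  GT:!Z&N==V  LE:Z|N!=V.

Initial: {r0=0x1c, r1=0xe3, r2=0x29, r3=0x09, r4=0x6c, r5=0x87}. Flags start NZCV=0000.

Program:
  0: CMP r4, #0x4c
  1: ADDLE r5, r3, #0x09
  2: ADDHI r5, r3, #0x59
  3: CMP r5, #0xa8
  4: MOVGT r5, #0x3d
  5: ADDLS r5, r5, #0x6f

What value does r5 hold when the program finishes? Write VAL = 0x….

[0] flags=0010 → (cmp)
[1] flags=0010 LE?F → skip
[2] flags=0010 HI?T → r5=0x62
[3] flags=1001 → (cmp)
[4] flags=1001 GT?T → r5=0x3d
[5] flags=1001 LS?T → r5=0xac

VAL = 0xac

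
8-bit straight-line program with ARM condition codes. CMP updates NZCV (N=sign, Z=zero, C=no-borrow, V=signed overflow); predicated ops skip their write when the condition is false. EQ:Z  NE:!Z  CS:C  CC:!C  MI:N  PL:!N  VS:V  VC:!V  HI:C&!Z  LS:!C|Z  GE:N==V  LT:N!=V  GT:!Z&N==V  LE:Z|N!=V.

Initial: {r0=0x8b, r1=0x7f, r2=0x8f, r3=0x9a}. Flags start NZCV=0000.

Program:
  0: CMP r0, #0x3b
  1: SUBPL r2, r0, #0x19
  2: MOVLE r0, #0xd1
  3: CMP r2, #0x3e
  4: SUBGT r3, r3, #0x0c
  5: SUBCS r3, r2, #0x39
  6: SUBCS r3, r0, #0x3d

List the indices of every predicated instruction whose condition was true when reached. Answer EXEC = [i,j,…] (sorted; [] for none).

EXEC = [1,2,4,5,6]

[0] flags=0011 → (cmp)
[1] flags=0011 PL?T → r2=0x72
[2] flags=0011 LE?T → r0=0xd1
[3] flags=0010 → (cmp)
[4] flags=0010 GT?T → r3=0x8e
[5] flags=0010 CS?T → r3=0x39
[6] flags=0010 CS?T → r3=0x94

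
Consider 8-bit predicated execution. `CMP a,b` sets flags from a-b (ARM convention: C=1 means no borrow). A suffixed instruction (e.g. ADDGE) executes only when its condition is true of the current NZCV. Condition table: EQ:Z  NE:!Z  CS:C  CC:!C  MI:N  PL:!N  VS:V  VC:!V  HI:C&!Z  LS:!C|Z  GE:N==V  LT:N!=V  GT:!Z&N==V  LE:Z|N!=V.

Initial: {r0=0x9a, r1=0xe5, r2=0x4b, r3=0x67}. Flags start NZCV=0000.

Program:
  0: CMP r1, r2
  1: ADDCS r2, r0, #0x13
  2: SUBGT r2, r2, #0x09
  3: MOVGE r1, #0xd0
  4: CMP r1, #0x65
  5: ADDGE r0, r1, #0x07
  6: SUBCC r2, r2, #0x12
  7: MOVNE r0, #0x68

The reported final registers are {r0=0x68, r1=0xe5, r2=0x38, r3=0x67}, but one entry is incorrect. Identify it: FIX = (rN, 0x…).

0: ✓ CMP  NZCV=1010
1: ✓ ADDCS  r2←0xad
2: · SUBGT
3: · MOVGE
4: ✓ CMP  NZCV=1010
5: · ADDGE
6: · SUBCC
7: ✓ MOVNE  r0←0x68

FIX = (r2, 0xad)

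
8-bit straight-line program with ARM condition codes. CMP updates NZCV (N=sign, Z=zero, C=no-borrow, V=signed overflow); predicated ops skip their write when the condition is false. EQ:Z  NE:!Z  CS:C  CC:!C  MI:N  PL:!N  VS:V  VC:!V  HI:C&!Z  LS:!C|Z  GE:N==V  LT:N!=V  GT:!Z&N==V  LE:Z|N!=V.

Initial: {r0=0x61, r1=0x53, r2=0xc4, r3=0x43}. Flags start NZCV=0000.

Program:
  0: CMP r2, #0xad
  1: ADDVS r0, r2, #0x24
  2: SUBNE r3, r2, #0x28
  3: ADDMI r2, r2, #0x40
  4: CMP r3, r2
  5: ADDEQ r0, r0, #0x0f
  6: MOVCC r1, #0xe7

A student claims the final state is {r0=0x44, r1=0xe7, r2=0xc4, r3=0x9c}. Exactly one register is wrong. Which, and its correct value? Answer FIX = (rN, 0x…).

FIX = (r0, 0x61)

[0] flags=0010 → (cmp)
[1] flags=0010 VS?F → skip
[2] flags=0010 NE?T → r3=0x9c
[3] flags=0010 MI?F → skip
[4] flags=1000 → (cmp)
[5] flags=1000 EQ?F → skip
[6] flags=1000 CC?T → r1=0xe7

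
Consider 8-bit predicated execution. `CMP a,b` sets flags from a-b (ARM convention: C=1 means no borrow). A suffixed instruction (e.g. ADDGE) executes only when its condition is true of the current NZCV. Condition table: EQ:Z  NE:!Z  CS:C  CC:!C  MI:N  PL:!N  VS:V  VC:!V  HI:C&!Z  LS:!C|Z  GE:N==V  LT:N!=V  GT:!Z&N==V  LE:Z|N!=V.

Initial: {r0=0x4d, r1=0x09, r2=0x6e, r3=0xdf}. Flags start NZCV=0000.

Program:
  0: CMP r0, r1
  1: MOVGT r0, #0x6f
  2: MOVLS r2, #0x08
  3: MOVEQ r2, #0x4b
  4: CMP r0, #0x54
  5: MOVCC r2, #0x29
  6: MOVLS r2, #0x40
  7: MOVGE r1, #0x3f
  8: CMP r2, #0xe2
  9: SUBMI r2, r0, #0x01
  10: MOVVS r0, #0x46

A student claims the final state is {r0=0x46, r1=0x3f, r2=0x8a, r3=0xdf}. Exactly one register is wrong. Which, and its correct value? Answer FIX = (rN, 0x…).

[0] flags=0010 → (cmp)
[1] flags=0010 GT?T → r0=0x6f
[2] flags=0010 LS?F → skip
[3] flags=0010 EQ?F → skip
[4] flags=0010 → (cmp)
[5] flags=0010 CC?F → skip
[6] flags=0010 LS?F → skip
[7] flags=0010 GE?T → r1=0x3f
[8] flags=1001 → (cmp)
[9] flags=1001 MI?T → r2=0x6e
[10] flags=1001 VS?T → r0=0x46

FIX = (r2, 0x6e)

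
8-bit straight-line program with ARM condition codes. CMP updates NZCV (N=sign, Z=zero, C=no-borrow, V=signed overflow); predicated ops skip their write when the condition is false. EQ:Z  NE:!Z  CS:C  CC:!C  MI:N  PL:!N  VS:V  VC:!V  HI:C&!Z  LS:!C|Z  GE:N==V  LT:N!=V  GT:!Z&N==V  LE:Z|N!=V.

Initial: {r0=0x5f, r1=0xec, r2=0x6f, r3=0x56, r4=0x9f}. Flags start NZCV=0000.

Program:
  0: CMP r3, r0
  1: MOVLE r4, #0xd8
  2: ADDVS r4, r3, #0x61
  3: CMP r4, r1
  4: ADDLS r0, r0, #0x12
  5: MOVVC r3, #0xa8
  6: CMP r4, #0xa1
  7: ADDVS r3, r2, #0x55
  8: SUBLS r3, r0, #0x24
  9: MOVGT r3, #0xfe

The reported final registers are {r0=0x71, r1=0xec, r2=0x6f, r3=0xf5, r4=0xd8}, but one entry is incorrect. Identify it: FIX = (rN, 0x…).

FIX = (r3, 0xfe)

0: ✓ CMP  NZCV=1000
1: ✓ MOVLE  r4←0xd8
2: · ADDVS
3: ✓ CMP  NZCV=1000
4: ✓ ADDLS  r0←0x71
5: ✓ MOVVC  r3←0xa8
6: ✓ CMP  NZCV=0010
7: · ADDVS
8: · SUBLS
9: ✓ MOVGT  r3←0xfe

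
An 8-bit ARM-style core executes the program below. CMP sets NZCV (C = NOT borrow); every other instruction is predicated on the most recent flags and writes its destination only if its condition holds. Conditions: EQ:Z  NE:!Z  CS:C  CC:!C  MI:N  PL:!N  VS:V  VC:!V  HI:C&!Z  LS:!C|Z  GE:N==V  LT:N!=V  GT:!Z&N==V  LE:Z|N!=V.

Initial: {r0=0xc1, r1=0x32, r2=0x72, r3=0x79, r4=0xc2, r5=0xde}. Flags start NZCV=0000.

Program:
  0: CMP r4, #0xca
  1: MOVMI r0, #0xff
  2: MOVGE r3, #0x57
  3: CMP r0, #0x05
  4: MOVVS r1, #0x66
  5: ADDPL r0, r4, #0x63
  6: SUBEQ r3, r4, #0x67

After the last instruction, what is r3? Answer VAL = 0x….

[0] flags=1000 → (cmp)
[1] flags=1000 MI?T → r0=0xff
[2] flags=1000 GE?F → skip
[3] flags=1010 → (cmp)
[4] flags=1010 VS?F → skip
[5] flags=1010 PL?F → skip
[6] flags=1010 EQ?F → skip

VAL = 0x79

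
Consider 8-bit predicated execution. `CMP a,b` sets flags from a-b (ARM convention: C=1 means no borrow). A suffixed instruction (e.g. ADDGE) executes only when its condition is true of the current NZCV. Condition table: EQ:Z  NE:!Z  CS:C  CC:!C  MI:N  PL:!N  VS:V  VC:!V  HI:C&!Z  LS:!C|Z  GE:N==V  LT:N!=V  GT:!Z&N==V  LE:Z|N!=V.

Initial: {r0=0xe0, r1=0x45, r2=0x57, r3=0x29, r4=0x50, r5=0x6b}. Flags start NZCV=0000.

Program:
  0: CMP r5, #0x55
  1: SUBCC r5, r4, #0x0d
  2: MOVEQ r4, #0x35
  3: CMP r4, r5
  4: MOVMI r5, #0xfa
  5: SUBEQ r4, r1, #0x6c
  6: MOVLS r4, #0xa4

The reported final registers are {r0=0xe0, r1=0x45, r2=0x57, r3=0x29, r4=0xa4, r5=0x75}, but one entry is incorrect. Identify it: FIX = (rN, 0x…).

FIX = (r5, 0xfa)

[0] flags=0010 → (cmp)
[1] flags=0010 CC?F → skip
[2] flags=0010 EQ?F → skip
[3] flags=1000 → (cmp)
[4] flags=1000 MI?T → r5=0xfa
[5] flags=1000 EQ?F → skip
[6] flags=1000 LS?T → r4=0xa4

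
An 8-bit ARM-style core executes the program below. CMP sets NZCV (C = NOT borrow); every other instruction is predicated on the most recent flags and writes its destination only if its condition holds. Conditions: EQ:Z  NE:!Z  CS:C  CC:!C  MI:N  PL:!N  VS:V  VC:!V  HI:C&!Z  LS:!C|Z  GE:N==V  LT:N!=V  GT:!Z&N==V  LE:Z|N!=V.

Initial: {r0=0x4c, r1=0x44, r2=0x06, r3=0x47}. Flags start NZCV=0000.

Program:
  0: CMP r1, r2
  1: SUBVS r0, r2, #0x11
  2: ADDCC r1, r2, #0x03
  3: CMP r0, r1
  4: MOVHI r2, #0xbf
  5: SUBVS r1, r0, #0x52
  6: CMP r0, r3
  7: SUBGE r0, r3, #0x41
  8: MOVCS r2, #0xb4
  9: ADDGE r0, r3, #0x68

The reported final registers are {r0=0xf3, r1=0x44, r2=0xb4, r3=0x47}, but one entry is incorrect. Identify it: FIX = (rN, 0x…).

FIX = (r0, 0xaf)

[0] flags=0010 → (cmp)
[1] flags=0010 VS?F → skip
[2] flags=0010 CC?F → skip
[3] flags=0010 → (cmp)
[4] flags=0010 HI?T → r2=0xbf
[5] flags=0010 VS?F → skip
[6] flags=0010 → (cmp)
[7] flags=0010 GE?T → r0=0x06
[8] flags=0010 CS?T → r2=0xb4
[9] flags=0010 GE?T → r0=0xaf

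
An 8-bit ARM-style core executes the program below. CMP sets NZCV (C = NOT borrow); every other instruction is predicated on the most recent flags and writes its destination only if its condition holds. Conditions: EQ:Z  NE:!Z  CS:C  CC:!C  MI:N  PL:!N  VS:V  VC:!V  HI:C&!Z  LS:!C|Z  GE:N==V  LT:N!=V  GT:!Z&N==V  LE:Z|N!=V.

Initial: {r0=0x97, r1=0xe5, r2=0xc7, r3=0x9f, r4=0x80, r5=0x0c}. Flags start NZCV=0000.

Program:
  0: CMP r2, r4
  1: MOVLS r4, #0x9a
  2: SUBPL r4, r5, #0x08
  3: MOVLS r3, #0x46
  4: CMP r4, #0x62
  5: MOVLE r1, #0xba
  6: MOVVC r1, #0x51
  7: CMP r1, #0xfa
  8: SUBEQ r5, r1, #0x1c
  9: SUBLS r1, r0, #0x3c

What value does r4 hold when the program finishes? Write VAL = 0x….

VAL = 0x04

0: ✓ CMP  NZCV=0010
1: · MOVLS
2: ✓ SUBPL  r4←0x04
3: · MOVLS
4: ✓ CMP  NZCV=1000
5: ✓ MOVLE  r1←0xba
6: ✓ MOVVC  r1←0x51
7: ✓ CMP  NZCV=0000
8: · SUBEQ
9: ✓ SUBLS  r1←0x5b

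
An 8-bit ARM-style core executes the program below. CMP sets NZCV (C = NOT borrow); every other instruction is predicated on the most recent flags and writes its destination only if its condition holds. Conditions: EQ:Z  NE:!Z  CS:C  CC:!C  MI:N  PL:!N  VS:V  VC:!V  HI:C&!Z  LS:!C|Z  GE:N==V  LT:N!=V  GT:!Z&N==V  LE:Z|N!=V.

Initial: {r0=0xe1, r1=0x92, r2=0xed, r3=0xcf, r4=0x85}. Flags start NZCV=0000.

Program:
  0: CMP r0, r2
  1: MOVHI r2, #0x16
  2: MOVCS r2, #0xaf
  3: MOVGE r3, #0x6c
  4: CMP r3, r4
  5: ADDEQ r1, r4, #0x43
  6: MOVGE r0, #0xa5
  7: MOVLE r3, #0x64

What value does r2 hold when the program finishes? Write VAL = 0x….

0: ✓ CMP  NZCV=1000
1: · MOVHI
2: · MOVCS
3: · MOVGE
4: ✓ CMP  NZCV=0010
5: · ADDEQ
6: ✓ MOVGE  r0←0xa5
7: · MOVLE

VAL = 0xed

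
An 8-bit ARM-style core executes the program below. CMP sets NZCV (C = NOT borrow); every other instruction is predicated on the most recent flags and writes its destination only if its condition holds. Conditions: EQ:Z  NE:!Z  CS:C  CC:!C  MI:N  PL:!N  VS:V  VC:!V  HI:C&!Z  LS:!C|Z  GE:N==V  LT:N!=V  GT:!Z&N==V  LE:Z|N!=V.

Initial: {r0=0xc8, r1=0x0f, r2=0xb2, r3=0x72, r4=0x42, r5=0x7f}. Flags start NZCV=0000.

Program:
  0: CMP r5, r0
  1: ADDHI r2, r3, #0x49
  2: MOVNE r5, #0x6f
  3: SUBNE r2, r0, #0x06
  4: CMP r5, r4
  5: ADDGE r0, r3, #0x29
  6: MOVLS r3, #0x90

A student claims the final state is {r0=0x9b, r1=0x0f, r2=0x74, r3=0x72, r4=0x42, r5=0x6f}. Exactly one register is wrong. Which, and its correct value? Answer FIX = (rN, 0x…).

FIX = (r2, 0xc2)

0: ✓ CMP  NZCV=1001
1: · ADDHI
2: ✓ MOVNE  r5←0x6f
3: ✓ SUBNE  r2←0xc2
4: ✓ CMP  NZCV=0010
5: ✓ ADDGE  r0←0x9b
6: · MOVLS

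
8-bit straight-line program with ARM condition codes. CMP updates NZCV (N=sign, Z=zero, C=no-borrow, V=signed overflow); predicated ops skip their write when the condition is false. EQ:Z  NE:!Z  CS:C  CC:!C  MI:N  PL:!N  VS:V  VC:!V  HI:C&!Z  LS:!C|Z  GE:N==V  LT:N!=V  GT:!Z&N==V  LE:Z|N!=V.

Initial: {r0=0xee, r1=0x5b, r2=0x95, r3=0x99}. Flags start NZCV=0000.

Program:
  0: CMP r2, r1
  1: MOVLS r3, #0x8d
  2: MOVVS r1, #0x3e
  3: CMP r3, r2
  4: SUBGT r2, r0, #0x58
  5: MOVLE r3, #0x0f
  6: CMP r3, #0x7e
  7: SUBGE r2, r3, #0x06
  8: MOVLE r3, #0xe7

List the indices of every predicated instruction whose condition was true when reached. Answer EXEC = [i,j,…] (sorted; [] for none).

0: ✓ CMP  NZCV=0011
1: · MOVLS
2: ✓ MOVVS  r1←0x3e
3: ✓ CMP  NZCV=0010
4: ✓ SUBGT  r2←0x96
5: · MOVLE
6: ✓ CMP  NZCV=0011
7: · SUBGE
8: ✓ MOVLE  r3←0xe7

EXEC = [2,4,8]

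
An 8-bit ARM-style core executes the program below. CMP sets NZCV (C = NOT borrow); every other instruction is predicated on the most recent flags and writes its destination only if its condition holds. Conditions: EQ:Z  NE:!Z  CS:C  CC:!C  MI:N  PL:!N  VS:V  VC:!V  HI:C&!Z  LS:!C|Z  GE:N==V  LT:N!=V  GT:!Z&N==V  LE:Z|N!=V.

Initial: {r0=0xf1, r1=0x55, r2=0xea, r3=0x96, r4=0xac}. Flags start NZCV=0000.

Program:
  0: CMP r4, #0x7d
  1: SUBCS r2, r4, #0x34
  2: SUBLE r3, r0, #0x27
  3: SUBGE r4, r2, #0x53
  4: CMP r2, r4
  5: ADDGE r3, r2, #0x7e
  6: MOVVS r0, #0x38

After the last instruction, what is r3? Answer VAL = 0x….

0: ✓ CMP  NZCV=0011
1: ✓ SUBCS  r2←0x78
2: ✓ SUBLE  r3←0xca
3: · SUBGE
4: ✓ CMP  NZCV=1001
5: ✓ ADDGE  r3←0xf6
6: ✓ MOVVS  r0←0x38

VAL = 0xf6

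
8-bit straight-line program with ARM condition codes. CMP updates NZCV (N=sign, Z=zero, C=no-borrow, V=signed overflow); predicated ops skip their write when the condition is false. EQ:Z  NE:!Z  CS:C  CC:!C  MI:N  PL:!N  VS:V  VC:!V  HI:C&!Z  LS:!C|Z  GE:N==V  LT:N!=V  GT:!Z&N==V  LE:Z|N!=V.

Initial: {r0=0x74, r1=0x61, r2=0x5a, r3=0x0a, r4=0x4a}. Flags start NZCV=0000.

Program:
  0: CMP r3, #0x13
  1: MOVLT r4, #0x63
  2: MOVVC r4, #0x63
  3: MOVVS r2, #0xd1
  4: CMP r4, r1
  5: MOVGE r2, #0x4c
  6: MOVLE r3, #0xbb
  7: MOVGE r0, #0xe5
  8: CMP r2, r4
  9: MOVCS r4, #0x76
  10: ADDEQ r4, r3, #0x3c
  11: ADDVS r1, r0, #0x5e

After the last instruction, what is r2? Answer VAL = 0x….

VAL = 0x4c

0: ✓ CMP  NZCV=1000
1: ✓ MOVLT  r4←0x63
2: ✓ MOVVC  r4←0x63
3: · MOVVS
4: ✓ CMP  NZCV=0010
5: ✓ MOVGE  r2←0x4c
6: · MOVLE
7: ✓ MOVGE  r0←0xe5
8: ✓ CMP  NZCV=1000
9: · MOVCS
10: · ADDEQ
11: · ADDVS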